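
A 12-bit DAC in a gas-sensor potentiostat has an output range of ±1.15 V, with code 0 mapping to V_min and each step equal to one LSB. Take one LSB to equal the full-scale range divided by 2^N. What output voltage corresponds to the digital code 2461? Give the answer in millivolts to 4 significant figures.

The full-scale span is 1.15 − (-1.15) = 2.3 V. LSB = 2.3 V / 2^12.
V_out = -1.15 + 2461 × (2.3/4096) V
      = -1.15 V + 1.38191 V = 0.231909 V.

231.9 mV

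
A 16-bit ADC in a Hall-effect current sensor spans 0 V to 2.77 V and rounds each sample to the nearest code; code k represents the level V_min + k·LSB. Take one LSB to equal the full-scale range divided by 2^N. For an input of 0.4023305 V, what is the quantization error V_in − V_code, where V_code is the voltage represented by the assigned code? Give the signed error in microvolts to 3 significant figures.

Full-scale range = 2.77 V. LSB = 2.77 V / 2^16 ≈ 42.27 µV.
Position in LSBs: (0.4023305 − (0)) × 65536/2.77 = 9518.8201; rounding gives k = 9519.
V_code = V_min + k × range/2^16 = 0 + 9519 × 2.77/65536 = 0.40233810425 V.
e = 0.4023305 − (0.40233810425) = −7.60 µV.

−7.60 µV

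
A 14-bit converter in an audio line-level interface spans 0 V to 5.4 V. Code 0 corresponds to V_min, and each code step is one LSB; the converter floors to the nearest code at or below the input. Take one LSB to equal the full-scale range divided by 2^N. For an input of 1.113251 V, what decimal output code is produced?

3377

Full-scale range = 5.4 V. LSB = 5.4 V / 2^14 ≈ 329.6 µV.
(V_in − V_min) × 2^14/range = (1.113251 − (0)) × 16384/5.4 = 3377.686.
Floor → code = 3377.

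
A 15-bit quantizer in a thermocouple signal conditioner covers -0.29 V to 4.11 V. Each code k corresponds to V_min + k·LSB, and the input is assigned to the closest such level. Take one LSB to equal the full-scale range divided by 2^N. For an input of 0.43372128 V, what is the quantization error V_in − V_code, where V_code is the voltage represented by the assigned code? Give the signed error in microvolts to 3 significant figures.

−33.6 µV

The full-scale span is 4.11 − (-0.29) = 4.4 V. LSB = 4.4 V / 2^15 ≈ 134.3 µV.
(V_in − V_min)/LSB = (0.43372128 − (-0.29)) × 32768/4.4 = 5389.7498 → nearest code k = 5390.
V_code = V_min + k × range/2^15 = -0.29 + 5390 × 4.4/32768 = 0.43375488281 V.
Error = V_in − V_code = 0.43372128 − (0.43375488281) = −33.6 µV.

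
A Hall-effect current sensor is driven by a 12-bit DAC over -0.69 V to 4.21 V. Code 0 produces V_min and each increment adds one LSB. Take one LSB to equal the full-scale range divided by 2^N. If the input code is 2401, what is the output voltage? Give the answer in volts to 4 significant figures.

2.182 V

Range = 4.21 − (-0.69) = 4.9 V. LSB = 4.9 V / 2^12.
V_out = V_min + code × LSB = -0.69 V + 2401 × 4.9 V / 4096
      = -0.69 + 2.87229 = 2.18229 V.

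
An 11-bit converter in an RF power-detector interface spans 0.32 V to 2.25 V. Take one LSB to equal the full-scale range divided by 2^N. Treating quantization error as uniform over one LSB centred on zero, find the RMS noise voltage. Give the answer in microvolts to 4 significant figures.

272.0 µV

Full-scale range = 2.25 V − (0.32 V) = 1.93 V.
Step size = 1.93/2048 V = 0.942383 mV.
RMS of a uniform error over width LSB is LSB/√12 = 272.0 µV.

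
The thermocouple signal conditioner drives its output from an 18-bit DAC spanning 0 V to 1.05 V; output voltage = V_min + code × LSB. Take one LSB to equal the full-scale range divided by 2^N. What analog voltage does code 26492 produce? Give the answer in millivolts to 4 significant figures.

Span = 1.05 V. LSB = 1.05 V / 2^18.
V_out = 0 + 26492 × (1.05/262144) V
      = 0 + 0.106112 = 0.106112 V.

106.1 mV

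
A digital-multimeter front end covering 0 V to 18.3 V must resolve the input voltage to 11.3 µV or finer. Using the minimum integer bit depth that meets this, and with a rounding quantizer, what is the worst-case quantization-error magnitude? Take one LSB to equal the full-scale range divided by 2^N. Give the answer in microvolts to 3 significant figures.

Range is 18.3 V.
Levels needed ≥ 18.3/11.3 µV = 1.619e6. 2^21 = 2097152 suffices, so N_min = 21.
LSB = 18.3 V / 2^21 = 8.7261 µV.
Half an LSB is 4.36 µV.

4.36 µV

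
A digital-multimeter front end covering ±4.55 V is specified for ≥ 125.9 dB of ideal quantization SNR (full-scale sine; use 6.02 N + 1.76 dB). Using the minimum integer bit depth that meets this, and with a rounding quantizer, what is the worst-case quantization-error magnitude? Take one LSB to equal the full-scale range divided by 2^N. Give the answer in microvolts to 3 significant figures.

2.17 µV

Span: 4.55 V − (-4.55 V) = 9.1 V.
6.02 N + 1.76 ≥ 125.9 gives N ≥ 20.621, so the minimum integer is 21.
Step size = 9.1/2097152 V = 4.3392 µV.
|e|_max = LSB/2 = 2.17 µV.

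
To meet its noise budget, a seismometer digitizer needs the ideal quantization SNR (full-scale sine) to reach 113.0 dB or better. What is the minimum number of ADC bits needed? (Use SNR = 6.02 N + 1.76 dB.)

19 bits

Solving 6.02 N ≥ 113.0 − 1.76: N ≥ 18.478. Round up → N = 19.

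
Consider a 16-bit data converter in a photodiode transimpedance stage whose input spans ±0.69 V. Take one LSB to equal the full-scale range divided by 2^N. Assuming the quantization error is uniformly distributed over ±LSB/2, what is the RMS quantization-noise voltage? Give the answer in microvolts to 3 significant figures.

6.08 µV

Range = 0.69 − (-0.69) = 1.38 V.
One LSB is 1.38 V / 65536 = 21.057 µV.
For a uniform distribution on [−LSB/2, +LSB/2], V_rms = LSB/√12 = 21.057 µV/3.4641 = 6.08 µV.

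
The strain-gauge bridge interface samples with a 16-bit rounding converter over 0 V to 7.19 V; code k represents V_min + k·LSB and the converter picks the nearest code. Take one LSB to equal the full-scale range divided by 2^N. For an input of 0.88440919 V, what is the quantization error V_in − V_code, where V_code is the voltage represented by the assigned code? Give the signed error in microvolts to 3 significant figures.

V_FS = 7.19 V. LSB = 7.19 V / 2^16 ≈ 109.7 µV.
(0.88440919 − (0)) / LSB = 0.88440919 × 65536/7.19 = 8061.2852. Nearest integer: k = 8061.
V_code = V_min + k × range/2^16 = 0 + 8061 × 7.19/65536 = 0.88437789917 V.
e = 0.88440919 − (0.88437789917) = +31.3 µV.

+31.3 µV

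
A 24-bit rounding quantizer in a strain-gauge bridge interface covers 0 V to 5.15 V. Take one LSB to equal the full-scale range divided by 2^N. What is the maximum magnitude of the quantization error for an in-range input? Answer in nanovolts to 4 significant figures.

153.5 nV

Range is 5.15 V.
Step size = 5.15/16777216 V = 306.964 nV.
Worst-case error for round-to-nearest is half an LSB: 153.5 nV.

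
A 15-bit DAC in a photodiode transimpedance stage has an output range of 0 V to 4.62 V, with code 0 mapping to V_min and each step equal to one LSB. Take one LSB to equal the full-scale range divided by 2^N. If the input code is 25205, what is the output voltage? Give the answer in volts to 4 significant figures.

Full-scale range = 4.62 V. LSB = 4.62 V / 2^15.
V_out = 0 + 25205 × (4.62/32768) V
      = 0 + 3.55368 = 3.55368 V.

3.554 V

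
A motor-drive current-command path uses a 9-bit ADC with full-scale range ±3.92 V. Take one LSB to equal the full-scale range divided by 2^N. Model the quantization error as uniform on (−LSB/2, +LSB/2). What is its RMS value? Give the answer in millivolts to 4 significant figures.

4.420 mV

The full-scale span is 3.92 − (-3.92) = 7.84 V.
One LSB is 7.84 V / 512 = 15.3125 mV.
σ_q = LSB/√12 = 15.3125 mV/3.4641 = 4.420 mV.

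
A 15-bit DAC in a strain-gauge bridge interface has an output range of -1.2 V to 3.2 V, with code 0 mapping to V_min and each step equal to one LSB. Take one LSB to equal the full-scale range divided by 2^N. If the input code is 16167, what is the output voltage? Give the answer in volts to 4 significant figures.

0.9709 V

The full-scale span is 3.2 − (-1.2) = 4.4 V. LSB = 4.4 V / 2^15.
V_out = V_min + code × LSB = -1.2 V + 16167 × 4.4 V / 32768
      = -1.2 + 2.17086 = 0.970862 V.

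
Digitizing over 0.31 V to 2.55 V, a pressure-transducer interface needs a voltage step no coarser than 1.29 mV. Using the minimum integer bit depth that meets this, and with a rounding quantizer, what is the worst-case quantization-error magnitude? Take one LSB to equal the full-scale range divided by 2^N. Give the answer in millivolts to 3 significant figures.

Range = 2.55 − (0.31) = 2.24 V.
Levels needed ≥ 2.24/1.29 mV = 1736. 2^11 = 2048 suffices, so N_min = 11.
LSB = 2.24 V ÷ 2^11 = 2.24/2048 V = 1.0938 mV.
Max error for round-to-nearest is LSB/2 = 0.547 mV.

0.547 mV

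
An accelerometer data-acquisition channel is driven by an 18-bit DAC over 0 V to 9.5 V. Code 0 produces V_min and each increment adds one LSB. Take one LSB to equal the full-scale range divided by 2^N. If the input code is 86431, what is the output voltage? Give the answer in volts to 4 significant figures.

3.132 V

Range is 9.5 V. LSB = 9.5 V / 2^18.
Output = V_min + (86431/262144) × range = 0 + 0.329708 × 9.5 V
      = 0 + 3.13223 = 3.13223 V.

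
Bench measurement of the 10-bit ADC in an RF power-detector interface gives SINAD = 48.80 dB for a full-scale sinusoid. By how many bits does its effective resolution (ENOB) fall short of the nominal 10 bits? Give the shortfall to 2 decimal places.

N_eff = (48.80 − 1.76)/6.02 = 7.8140 bits.
10 − 7.8140 = 2.19 bits below nominal.

2.19 bits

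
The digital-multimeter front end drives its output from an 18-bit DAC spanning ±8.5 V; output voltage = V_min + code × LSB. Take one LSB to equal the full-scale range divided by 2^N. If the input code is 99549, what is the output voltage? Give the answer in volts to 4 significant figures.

-2.044 V

Full-scale range = 8.5 V − (-8.5 V) = 17 V. LSB = 17 V / 2^18.
V_out = -8.5 + 99549 × (17/262144) V
      = -8.5 V + 6.45574 V = -2.04426 V.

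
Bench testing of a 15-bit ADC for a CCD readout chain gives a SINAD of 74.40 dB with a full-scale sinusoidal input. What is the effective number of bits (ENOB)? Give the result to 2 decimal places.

ENOB = (SINAD − 1.76) / 6.02 = (74.40 − 1.76) / 6.02 = 72.64 / 6.02 = 12.0664.

12.07 bits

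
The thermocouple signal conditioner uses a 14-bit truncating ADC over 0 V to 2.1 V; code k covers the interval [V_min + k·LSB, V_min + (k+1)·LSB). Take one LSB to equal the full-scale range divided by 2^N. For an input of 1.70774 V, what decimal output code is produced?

Span = 2.1 V. LSB = 2.1 V / 2^14 ≈ 128.2 µV.
V_in − V_min = 1.70774 − (0) = 1.70774 V.
Divide by LSB: 1.70774 × 16384/2.1 = 13323.6248.
Truncating gives code 13323.

13323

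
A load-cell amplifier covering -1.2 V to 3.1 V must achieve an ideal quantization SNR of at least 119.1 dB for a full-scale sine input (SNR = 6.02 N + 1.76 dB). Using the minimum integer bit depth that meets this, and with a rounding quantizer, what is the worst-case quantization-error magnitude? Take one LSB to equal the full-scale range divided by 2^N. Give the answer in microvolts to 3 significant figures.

2.05 µV

Span: 3.1 V − (-1.2 V) = 4.3 V.
N ≥ (119.1 − 1.76)/6.02 = 19.492 → N_min = 20.
LSB = 4.3 V ÷ 2^20 = 4.3/1048576 V = 4.1008 µV.
Half an LSB is 2.05 µV.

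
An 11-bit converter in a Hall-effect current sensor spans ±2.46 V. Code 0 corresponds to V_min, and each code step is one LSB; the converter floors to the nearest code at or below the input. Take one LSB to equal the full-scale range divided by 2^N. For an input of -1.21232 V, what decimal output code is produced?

519

Full-scale range = 2.46 V − (-2.46 V) = 4.92 V. LSB = 4.92 V / 2^11 ≈ 2.402 mV.
code = ⌊(V_in − V_min)/LSB⌋ = ⌊(V_in − V_min) × 2^11 / range⌋
     = ⌊(-1.21232 − (-2.46)) × 2048 / 4.92⌋ = ⌊1.24768 × 2048/4.92⌋
     = ⌊519.359⌋ = 519.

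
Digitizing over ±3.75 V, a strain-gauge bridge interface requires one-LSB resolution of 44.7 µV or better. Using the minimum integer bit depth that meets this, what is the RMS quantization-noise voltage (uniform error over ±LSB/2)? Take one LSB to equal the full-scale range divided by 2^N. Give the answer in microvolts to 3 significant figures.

8.26 µV

The full-scale span is 3.75 − (-3.75) = 7.5 V.
Required number of levels: 7.5/44.7 µV = 167790; smallest N with 2^N ≥ that is 18.
LSB = 7.5 V ÷ 2^18 = 7.5/262144 V = 28.610 µV.
RMS noise = LSB/√12 = 8.26 µV.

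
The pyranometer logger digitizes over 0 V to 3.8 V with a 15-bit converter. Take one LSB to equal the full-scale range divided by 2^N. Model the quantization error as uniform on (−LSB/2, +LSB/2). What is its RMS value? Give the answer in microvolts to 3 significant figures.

33.5 µV

V_FS = 3.8 V.
Step size = 3.8/32768 V = 115.97 µV.
For a uniform distribution on [−LSB/2, +LSB/2], V_rms = LSB/√12 = 115.97 µV/3.4641 = 33.5 µV.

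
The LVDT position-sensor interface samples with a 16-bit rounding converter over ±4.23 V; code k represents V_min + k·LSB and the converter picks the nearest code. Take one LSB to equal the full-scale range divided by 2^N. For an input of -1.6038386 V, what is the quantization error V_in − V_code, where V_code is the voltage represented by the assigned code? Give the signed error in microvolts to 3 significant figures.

−32.4 µV

Full-scale range = 4.23 V − (-4.23 V) = 8.46 V. LSB = 8.46 V / 2^16 ≈ 129.1 µV.
(-1.6038386 − (-4.23)) / LSB = 2.6261614 × 65536/8.46 = 20343.7486. Nearest integer: k = 20344.
V_code = V_min + k × range/2^16 = -4.23 + 20344 × 8.46/65536 = -1.6038061523 V.
V_in − V_code = -1.6038386 − (-1.6038061523) = −32.4 µV.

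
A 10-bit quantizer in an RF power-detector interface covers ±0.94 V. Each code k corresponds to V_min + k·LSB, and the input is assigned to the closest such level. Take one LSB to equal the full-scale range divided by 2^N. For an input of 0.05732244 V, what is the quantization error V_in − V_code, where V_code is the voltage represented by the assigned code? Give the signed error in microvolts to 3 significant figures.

Range = 0.94 − (-0.94) = 1.88 V. LSB = 1.88 V / 2^10 ≈ 1.836 mV.
(0.05732244 − (-0.94)) / LSB = 0.99732244 × 1024/1.88 = 543.2224. Nearest integer: k = 543.
V_code = -0.94 + (543/1024) × 1.88 = 0.05691406250 V.
e = 0.05732244 − (0.05691406250) = +408 µV.

+408 µV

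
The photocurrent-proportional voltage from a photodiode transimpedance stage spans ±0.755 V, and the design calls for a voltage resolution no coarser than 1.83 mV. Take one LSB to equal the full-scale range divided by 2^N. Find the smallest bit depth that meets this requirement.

Range = 0.755 − (-0.755) = 1.51 V.
1.51 V / 1.83 mV = 825.1. Since 2^9 = 512 and 2^10 = 1024, N = 10.

10 bits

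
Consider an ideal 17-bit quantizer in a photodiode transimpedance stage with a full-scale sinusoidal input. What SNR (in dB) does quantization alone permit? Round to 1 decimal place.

104.1 dB

For an ideal N-bit converter with full-scale sine input, SNR = 6.02 N + 1.76 dB. SNR = 6.02 × 17 + 1.76 = 102.34 + 1.76 = 104.10 dB.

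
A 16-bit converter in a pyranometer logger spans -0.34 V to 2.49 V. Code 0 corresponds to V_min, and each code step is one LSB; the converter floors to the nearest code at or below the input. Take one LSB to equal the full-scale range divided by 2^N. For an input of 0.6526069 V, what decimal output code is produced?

22986

The full-scale span is 2.49 − (-0.34) = 2.83 V. LSB = 2.83 V / 2^16 ≈ 43.18 µV.
(V_in − V_min) × 2^16/range = (0.6526069 − (-0.34)) × 65536/2.83 = 22986.391.
Floor → code = 22986.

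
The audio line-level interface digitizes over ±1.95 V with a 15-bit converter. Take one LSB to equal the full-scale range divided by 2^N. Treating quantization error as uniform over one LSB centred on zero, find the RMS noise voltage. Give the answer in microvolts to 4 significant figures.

34.36 µV

The full-scale span is 1.95 − (-1.95) = 3.9 V.
LSB = 3.9 V ÷ 2^15 = 3.9/32768 V = 119.019 µV.
V_rms = LSB/√12 = 119.019 µV / √12 = 34.36 µV.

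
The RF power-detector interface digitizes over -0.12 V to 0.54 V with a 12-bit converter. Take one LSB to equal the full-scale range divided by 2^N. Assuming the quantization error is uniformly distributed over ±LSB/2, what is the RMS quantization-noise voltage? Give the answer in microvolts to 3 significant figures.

Full-scale range = 0.54 V − (-0.12 V) = 0.66 V.
LSB = 0.66 V / 2^12 = 161.13 µV.
σ_q = LSB/√12 = 161.13 µV/3.4641 = 46.5 µV.

46.5 µV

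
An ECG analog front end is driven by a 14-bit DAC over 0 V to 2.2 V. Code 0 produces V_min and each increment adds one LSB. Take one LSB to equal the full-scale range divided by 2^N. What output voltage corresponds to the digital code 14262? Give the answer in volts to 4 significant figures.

Full-scale range = 2.2 V. LSB = 2.2 V / 2^14.
V_out = V_min + code × LSB = 0 V + 14262 × 2.2 V / 16384
      = 0 V + 1.91506 V = 1.91506 V.

1.915 V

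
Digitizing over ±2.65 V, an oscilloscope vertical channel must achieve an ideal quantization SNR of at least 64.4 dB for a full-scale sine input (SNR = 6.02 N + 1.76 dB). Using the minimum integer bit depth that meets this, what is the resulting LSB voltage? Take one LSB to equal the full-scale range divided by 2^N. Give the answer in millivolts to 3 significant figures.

2.59 mV

The full-scale span is 2.65 − (-2.65) = 5.3 V.
N ≥ (64.4 − 1.76)/6.02 = 10.405 → N_min = 11.
LSB = 5.3 V / 2^11 = 2.59 mV.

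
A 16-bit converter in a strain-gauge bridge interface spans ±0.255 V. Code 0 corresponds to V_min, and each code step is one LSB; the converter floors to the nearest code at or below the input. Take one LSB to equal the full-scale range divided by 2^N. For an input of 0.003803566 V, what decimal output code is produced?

33256

Full-scale range = 0.255 V − (-0.255 V) = 0.51 V. LSB = 0.51 V / 2^16 ≈ 7.782 µV.
(V_in − V_min) × 2^16/range = (0.003803566 − (-0.255)) × 65536/0.51 = 33256.766.
Floor → code = 33256.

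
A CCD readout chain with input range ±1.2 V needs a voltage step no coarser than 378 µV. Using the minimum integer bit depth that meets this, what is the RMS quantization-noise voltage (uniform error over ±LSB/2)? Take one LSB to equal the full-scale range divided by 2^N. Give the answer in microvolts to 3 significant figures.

84.6 µV

Span: 1.2 V − (-1.2 V) = 2.4 V.
Need 2^N ≥ 2.4 V / 378 µV = 6349 → N_min = 13.
LSB = 2.4 V / 2^13 = 292.97 µV.
RMS noise = LSB/√12 = 84.6 µV.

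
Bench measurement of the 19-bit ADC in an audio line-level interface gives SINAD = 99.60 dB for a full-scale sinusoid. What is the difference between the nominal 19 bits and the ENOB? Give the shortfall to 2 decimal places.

2.75 bits

ENOB = (SINAD − 1.76)/6.02 = (99.60 − 1.76)/6.02 = 16.2525 bits.
Lost resolution: 19 − 16.2525 = 2.7475 bits.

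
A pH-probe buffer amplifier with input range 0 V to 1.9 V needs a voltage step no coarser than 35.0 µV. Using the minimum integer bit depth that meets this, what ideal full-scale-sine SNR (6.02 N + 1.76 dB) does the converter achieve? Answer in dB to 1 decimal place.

Range is 1.9 V.
Need 2^N ≥ 1.9 V / 35.0 µV = 54290 → N_min = 16.
Ideal SNR at N = 16: 6.02·16 + 1.76 = 98.1 dB.

98.1 dB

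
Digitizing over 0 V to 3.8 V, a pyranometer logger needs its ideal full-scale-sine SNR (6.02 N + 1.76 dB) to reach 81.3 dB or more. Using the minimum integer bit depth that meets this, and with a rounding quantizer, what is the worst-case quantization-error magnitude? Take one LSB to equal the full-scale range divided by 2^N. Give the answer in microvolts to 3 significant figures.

116 µV

V_FS = 3.8 V.
Required N = ⌈(81.3 − 1.76)/6.02⌉ = ⌈13.213⌉ = 14.
LSB = 3.8 V ÷ 2^14 = 3.8/16384 V = 231.93 µV.
Max error for round-to-nearest is LSB/2 = 116 µV.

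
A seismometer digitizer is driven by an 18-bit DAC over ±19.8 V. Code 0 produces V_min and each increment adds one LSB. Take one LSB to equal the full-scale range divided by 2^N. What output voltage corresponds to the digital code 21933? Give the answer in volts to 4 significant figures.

Full-scale range = 19.8 V − (-19.8 V) = 39.6 V. LSB = 39.6 V / 2^18.
V_out = -19.8 + 21933 × (39.6/262144) V
      = -19.8 V + 3.31324 V = -16.4868 V.

-16.49 V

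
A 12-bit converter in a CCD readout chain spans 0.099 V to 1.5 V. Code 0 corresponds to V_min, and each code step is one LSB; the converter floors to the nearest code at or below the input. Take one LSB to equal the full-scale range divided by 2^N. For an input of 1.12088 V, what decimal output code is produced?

2987

Full-scale range = 1.5 V − (0.099 V) = 1.401 V. LSB = 1.401 V / 2^12 ≈ 342.0 µV.
V_in − V_min = 1.12088 − (0.099) = 1.02188 V.
Divide by LSB: 1.02188 × 4096/1.401 = 2987.5949.
Truncating gives code 2987.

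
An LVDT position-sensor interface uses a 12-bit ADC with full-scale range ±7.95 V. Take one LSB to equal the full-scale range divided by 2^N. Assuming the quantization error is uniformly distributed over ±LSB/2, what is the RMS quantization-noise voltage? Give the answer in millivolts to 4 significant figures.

The full-scale span is 7.95 − (-7.95) = 15.9 V.
LSB = 15.9 V / 2^12 = 3.88184 mV.
RMS of a uniform error over width LSB is LSB/√12 = 1.121 mV.

1.121 mV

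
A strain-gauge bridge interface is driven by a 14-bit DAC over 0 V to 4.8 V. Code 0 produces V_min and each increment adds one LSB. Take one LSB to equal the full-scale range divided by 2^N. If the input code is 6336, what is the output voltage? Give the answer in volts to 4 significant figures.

Span = 4.8 V. LSB = 4.8 V / 2^14.
V_out = 0 + 6336 × (4.8/16384) V
      = 0 + 1.85625 = 1.85625 V.

1.856 V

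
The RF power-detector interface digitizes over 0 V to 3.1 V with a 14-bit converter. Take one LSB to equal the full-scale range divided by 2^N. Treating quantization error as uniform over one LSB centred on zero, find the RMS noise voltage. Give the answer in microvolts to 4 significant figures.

V_FS = 3.1 V.
LSB = 3.1 V ÷ 2^14 = 3.1/16384 V = 189.209 µV.
V_rms = LSB/√12 = 189.209 µV / √12 = 54.62 µV.

54.62 µV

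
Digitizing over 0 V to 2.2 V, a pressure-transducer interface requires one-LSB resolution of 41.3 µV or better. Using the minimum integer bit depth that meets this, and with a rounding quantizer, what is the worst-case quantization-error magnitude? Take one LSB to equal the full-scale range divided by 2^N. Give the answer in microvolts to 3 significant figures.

16.8 µV

Span = 2.2 V.
2.2 V / 41.3 µV = 53270. Since 2^15 = 32768 and 2^16 = 65536, N = 16.
One LSB is 2.2 V / 65536 = 33.569 µV.
Max error for round-to-nearest is LSB/2 = 16.8 µV.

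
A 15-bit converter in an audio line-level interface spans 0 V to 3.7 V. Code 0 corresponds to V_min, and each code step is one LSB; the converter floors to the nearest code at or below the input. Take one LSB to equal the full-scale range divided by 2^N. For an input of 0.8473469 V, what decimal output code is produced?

7504

Span = 3.7 V. LSB = 3.7 V / 2^15 ≈ 112.9 µV.
(V_in − V_min) × 2^15/range = (0.8473469 − (0)) × 32768/3.7 = 7504.287.
Floor → code = 7504.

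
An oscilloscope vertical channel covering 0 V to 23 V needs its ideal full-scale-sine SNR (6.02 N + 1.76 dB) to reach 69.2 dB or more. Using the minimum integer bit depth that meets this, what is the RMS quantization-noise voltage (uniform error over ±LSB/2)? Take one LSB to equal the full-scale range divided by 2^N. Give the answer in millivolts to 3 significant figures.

1.62 mV

Full-scale range = 23 V.
N ≥ (69.2 − 1.76)/6.02 = 11.203 → N_min = 12.
Step size = 23/4096 V = 5.6152 mV.
RMS noise = LSB/√12 = 1.62 mV.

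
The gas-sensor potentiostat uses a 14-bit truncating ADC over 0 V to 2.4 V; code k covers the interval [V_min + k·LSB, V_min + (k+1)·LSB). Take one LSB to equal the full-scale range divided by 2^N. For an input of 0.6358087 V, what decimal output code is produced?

4340

V_FS = 2.4 V. LSB = 2.4 V / 2^14 ≈ 146.5 µV.
(V_in − V_min) × 2^14/range = (0.6358087 − (0)) × 16384/2.4 = 4340.454.
Floor → code = 4340.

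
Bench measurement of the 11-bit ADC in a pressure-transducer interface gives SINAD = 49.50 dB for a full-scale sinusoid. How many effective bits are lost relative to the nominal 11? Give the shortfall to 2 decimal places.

N_eff = (49.50 − 1.76)/6.02 = 7.9302 bits.
11 − 7.9302 = 3.07 bits below nominal.

3.07 bits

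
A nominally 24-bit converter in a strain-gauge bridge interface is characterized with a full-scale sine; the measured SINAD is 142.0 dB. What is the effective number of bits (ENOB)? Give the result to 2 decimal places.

(142.0 − 1.76) / 6.02 = 140.24/6.02 = 23.2957 effective bits.

23.30 bits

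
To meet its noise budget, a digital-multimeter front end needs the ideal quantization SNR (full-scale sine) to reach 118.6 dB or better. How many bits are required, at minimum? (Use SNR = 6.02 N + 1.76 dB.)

20 bits

N ≥ (118.6 − 1.76)/6.02 = 19.409 → N_min = 20.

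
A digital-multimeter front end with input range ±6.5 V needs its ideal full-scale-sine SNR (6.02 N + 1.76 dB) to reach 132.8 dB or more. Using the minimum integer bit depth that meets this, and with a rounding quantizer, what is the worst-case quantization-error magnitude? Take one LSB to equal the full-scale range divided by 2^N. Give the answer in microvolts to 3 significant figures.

1.55 µV

Full-scale range = 6.5 V − (-6.5 V) = 13 V.
6.02 N + 1.76 ≥ 132.8 gives N ≥ 21.767, so the minimum integer is 22.
LSB = 13 V / 2^22 = 3.0994 µV.
|e|_max = LSB/2 = 1.55 µV.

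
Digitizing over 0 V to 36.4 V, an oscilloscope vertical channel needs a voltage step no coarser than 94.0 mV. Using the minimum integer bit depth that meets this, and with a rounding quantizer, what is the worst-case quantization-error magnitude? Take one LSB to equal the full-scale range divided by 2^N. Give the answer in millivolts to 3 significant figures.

35.5 mV

Span = 36.4 V.
Need 2^N ≥ 36.4 V / 94.0 mV = 387.2 → N_min = 9.
One LSB is 36.4 V / 512 = 71.094 mV.
|e|_max = LSB/2 = 35.5 mV.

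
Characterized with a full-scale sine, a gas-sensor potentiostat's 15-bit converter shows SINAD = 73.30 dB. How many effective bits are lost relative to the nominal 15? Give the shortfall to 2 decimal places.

N_eff = (73.30 − 1.76)/6.02 = 11.8837 bits.
Shortfall = 15 − 11.8837 = 3.1163 bits.

3.12 bits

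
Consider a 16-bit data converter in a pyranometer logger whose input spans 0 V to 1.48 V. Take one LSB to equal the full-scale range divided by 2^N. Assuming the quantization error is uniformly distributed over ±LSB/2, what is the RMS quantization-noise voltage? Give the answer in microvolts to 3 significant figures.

Full-scale range = 1.48 V.
LSB = 1.48 V / 2^16 = 22.583 µV.
For a uniform distribution on [−LSB/2, +LSB/2], V_rms = LSB/√12 = 22.583 µV/3.4641 = 6.52 µV.

6.52 µV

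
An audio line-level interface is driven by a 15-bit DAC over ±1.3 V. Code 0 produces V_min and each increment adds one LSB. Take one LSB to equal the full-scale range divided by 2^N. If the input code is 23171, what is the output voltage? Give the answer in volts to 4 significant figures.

0.5385 V

The full-scale span is 1.3 − (-1.3) = 2.6 V. LSB = 2.6 V / 2^15.
V_out = V_min + code × LSB = -1.3 V + 23171 × 2.6 V / 32768
      = -1.3 V + 1.83852 V = 0.538519 V.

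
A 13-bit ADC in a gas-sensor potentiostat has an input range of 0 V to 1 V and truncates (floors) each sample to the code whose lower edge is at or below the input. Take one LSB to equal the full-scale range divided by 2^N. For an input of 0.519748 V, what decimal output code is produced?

V_FS = 1 V. LSB = 1 V / 2^13 ≈ 122.1 µV.
(V_in − V_min) × 2^13/range = (0.519748 − (0)) × 8192/1 = 4257.776.
Floor → code = 4257.

4257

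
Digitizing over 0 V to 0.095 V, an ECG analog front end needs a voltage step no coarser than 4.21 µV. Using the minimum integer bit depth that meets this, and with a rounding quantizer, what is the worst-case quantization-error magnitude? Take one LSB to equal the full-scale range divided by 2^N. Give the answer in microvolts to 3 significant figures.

1.45 µV

Range is 0.095 V.
0.095 V / 4.21 µV = 22570. Since 2^14 = 16384 and 2^15 = 32768, N = 15.
LSB = 0.095 V / 2^15 = 2.8992 µV.
|e|_max = LSB/2 = 1.45 µV.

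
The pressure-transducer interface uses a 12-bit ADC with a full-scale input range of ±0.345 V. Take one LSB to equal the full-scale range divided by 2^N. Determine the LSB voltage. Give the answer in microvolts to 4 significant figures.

The full-scale span is 0.345 − (-0.345) = 0.69 V.
There are 2^12 = 4096 steps.
Step size = 0.69/4096 V = 168.5 µV.

168.5 µV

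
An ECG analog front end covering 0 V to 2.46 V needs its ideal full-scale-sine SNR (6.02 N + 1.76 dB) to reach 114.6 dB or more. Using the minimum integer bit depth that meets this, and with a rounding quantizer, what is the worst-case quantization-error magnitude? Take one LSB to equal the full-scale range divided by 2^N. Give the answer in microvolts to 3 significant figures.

Range is 2.46 V.
6.02 N + 1.76 ≥ 114.6 gives N ≥ 18.744, so the minimum integer is 19.
LSB = 2.46 V / 2^19 = 4.6921 µV.
|e|_max = LSB/2 = 2.35 µV.

2.35 µV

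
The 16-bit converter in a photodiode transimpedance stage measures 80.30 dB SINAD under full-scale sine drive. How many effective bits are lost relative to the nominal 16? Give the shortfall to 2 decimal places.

ENOB = (SINAD − 1.76)/6.02 = (80.30 − 1.76)/6.02 = 13.0465 bits.
Lost resolution: 16 − 13.0465 = 2.9535 bits.

2.95 bits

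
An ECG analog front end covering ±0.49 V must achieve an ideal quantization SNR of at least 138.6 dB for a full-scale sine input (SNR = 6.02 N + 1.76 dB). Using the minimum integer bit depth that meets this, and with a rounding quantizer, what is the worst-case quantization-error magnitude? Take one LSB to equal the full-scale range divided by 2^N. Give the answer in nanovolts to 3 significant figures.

58.4 nV

Range = 0.49 − (-0.49) = 0.98 V.
Required N = ⌈(138.6 − 1.76)/6.02⌉ = ⌈22.731⌉ = 23.
LSB = 0.98 V / 2^23 = 116.83 nV.
Half an LSB is 58.4 nV.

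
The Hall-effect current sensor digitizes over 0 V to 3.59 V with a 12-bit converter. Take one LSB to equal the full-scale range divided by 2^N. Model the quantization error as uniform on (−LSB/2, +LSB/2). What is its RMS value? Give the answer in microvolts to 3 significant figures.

253 µV

V_FS = 3.59 V.
LSB = 3.59 V / 2^12 = 0.87646 mV.
V_rms = LSB/√12 = 0.87646 mV / √12 = 253 µV.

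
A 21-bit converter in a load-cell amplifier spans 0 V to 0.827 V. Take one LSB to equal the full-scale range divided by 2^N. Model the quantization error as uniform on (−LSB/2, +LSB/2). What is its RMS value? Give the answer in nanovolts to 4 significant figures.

Span = 0.827 V.
Step size = 0.827/2097152 V = 394.344 nV.
RMS of a uniform error over width LSB is LSB/√12 = 113.8 nV.

113.8 nV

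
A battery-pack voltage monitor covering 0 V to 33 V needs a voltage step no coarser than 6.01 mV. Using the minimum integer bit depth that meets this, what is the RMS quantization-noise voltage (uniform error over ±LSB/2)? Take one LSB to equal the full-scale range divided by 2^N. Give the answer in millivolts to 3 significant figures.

1.16 mV

Span = 33 V.
Need 2^N ≥ 33 V / 6.01 mV = 5491 → N_min = 13.
LSB = 33 V ÷ 2^13 = 33/8192 V = 4.0283 mV.
V_rms = LSB/√12 = 1.16 mV.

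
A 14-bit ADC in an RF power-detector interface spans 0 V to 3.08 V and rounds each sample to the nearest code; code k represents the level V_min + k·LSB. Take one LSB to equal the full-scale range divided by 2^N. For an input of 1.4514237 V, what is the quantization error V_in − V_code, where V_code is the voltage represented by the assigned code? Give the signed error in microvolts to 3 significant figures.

Full-scale range = 3.08 V. LSB = 3.08 V / 2^14 ≈ 188.0 µV.
(V_in − V_min)/LSB = (1.4514237 − (0)) × 16384/3.08 = 7720.8201 → nearest code k = 7721.
V_code = 0 + (7721/16384) × 3.08 = 1.4514575195 V.
e = 1.4514237 − (1.4514575195) = −33.8 µV.

−33.8 µV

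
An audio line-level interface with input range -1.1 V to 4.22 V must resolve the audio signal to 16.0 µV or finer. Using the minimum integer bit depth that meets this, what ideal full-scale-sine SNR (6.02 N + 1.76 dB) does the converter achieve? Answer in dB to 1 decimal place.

Range = 4.22 − (-1.1) = 5.32 V.
5.32 V / 16.0 µV = 332500. Since 2^18 = 262144 and 2^19 = 524288, N = 19.
6.02(19) + 1.76 = 116.14 dB.

116.1 dB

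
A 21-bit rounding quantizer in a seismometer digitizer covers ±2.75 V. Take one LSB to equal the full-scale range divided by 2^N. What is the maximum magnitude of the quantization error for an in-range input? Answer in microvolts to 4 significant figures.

Span: 2.75 V − (-2.75 V) = 5.5 V.
One LSB is 5.5 V / 2097152 = 2.62260 µV.
|e|_max = LSB/2 = 1.311 µV.

1.311 µV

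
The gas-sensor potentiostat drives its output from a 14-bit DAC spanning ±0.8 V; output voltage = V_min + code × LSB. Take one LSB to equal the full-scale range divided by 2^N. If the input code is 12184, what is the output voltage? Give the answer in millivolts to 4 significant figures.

389.8 mV

Span: 0.8 V − (-0.8 V) = 1.6 V. LSB = 1.6 V / 2^14.
V_out = -0.8 + 12184 × (1.6/16384) V
      = -0.8 + 1.18984 = 0.389844 V.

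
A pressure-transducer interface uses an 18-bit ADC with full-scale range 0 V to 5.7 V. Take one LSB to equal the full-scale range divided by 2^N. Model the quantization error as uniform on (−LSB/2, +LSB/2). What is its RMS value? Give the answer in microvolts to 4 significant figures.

Span = 5.7 V.
Step size = 5.7/262144 V = 21.7438 µV.
V_rms = LSB/√12 = 21.7438 µV / √12 = 6.277 µV.

6.277 µV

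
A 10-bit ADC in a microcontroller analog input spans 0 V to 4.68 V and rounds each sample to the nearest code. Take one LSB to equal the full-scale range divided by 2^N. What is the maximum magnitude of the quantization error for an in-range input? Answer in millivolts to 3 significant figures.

Span = 4.68 V.
Step size = 4.68/1024 V = 4.5703 mV.
|e|_max = LSB/2 = 2.29 mV.

2.29 mV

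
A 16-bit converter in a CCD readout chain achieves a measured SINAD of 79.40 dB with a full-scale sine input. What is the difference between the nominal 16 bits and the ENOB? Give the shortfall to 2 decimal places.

Effective bits = (79.40 − 1.76)/6.02 = 12.8970.
Lost resolution: 16 − 12.8970 = 3.1030 bits.

3.10 bits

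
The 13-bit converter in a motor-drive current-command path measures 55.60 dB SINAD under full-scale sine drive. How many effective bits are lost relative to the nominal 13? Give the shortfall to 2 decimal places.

4.06 bits

ENOB = (SINAD − 1.76)/6.02 = (55.60 − 1.76)/6.02 = 8.9435 bits.
13 − 8.9435 = 4.06 bits below nominal.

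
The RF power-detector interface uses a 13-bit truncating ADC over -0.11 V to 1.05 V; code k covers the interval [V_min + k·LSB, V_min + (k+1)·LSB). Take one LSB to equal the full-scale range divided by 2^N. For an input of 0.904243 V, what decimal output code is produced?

7162

The full-scale span is 1.05 − (-0.11) = 1.16 V. LSB = 1.16 V / 2^13 ≈ 141.6 µV.
V_in − V_min = 0.904243 − (-0.11) = 1.014243 V.
Divide by LSB: 1.014243 × 8192/1.16 = 7162.6540.
Truncating gives code 7162.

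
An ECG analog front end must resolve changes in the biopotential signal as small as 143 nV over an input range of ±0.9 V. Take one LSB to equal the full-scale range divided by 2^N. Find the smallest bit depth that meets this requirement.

24 bits

Full-scale range = 0.9 V − (-0.9 V) = 1.8 V.
1.8 V / 143 nV = 1.259e7. Since 2^23 = 8388608 and 2^24 = 16777216, N = 24.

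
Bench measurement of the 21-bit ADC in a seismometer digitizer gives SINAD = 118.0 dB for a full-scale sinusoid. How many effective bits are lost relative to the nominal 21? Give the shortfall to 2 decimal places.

1.69 bits

ENOB = (SINAD − 1.76)/6.02 = (118.0 − 1.76)/6.02 = 19.3090 bits.
21 − 19.3090 = 1.69 bits below nominal.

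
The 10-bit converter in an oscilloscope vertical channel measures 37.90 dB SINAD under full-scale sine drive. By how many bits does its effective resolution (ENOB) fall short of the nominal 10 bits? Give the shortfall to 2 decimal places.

4.00 bits

Effective bits = (37.90 − 1.76)/6.02 = 6.0033.
Lost resolution: 10 − 6.0033 = 3.9967 bits.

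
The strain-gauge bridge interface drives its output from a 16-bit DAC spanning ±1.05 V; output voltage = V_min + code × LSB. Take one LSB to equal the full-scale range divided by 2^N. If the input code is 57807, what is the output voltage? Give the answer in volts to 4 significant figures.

0.8023 V

Span: 1.05 V − (-1.05 V) = 2.1 V. LSB = 2.1 V / 2^16.
Output = V_min + (57807/65536) × range = -1.05 + 0.882065 × 2.1 V
      = -1.05 + 1.85234 = 0.802336 V.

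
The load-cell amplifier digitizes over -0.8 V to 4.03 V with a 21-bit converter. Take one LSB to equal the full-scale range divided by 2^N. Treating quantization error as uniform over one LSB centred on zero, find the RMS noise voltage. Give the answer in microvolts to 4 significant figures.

The full-scale span is 4.03 − (-0.8) = 4.83 V.
One LSB is 4.83 V / 2097152 = 2.30312 µV.
V_rms = LSB/√12 = 2.30312 µV / √12 = 0.6649 µV.

0.6649 µV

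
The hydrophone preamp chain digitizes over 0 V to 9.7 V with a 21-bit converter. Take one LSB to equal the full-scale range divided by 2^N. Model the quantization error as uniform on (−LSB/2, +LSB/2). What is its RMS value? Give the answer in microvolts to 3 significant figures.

1.34 µV

Span = 9.7 V.
Step size = 9.7/2097152 V = 4.6253 µV.
For a uniform distribution on [−LSB/2, +LSB/2], V_rms = LSB/√12 = 4.6253 µV/3.4641 = 1.34 µV.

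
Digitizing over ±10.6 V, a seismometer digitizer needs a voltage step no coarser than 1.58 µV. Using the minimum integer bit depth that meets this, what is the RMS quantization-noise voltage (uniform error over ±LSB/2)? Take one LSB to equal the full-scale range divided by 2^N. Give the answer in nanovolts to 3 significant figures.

365 nV

The full-scale span is 10.6 − (-10.6) = 21.2 V.
Levels needed ≥ 21.2/1.58 µV = 1.342e7. 2^24 = 16777216 suffices, so N_min = 24.
One LSB is 21.2 V / 16777216 = 1.2636 µV.
V_rms = LSB/√12 = 365 nV.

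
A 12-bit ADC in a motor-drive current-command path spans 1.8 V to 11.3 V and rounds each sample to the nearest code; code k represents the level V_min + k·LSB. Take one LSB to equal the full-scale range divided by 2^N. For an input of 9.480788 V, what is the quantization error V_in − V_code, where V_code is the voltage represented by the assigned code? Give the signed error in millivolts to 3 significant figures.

The full-scale span is 11.3 − (1.8) = 9.5 V. LSB = 9.5 V / 2^12 ≈ 2.319 mV.
(9.480788 − (1.8)) / LSB = 7.680788 × 4096/9.5 = 3311.6324. Nearest integer: k = 3312.
V_code = 1.8 + (3312/4096) × 9.5 = 9.481640625 V.
V_in − V_code = 9.480788 − (9.481640625) = −0.853 mV.

−0.853 mV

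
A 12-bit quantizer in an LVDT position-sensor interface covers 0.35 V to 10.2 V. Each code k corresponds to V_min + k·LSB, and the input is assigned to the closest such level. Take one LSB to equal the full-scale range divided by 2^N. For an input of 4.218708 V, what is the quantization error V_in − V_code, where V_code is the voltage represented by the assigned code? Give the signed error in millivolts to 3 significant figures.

Range = 10.2 − (0.35) = 9.85 V. LSB = 9.85 V / 2^12 ≈ 2.405 mV.
Position in LSBs: (4.218708 − (0.35)) × 4096/9.85 = 1608.7541; rounding gives k = 1609.
Reconstructed level: 0.35 + 1609 × 9.85/4096 V = 4.219299316 V.
e = 4.218708 − (4.219299316) = −0.591 mV.

−0.591 mV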